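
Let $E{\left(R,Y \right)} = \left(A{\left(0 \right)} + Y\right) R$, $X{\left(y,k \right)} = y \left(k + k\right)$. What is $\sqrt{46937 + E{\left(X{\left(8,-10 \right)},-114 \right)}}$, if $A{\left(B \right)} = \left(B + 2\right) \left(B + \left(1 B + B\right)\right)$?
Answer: $\sqrt{65177} \approx 255.3$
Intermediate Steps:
$X{\left(y,k \right)} = 2 k y$ ($X{\left(y,k \right)} = y 2 k = 2 k y$)
$A{\left(B \right)} = 3 B \left(2 + B\right)$ ($A{\left(B \right)} = \left(2 + B\right) \left(B + \left(B + B\right)\right) = \left(2 + B\right) \left(B + 2 B\right) = \left(2 + B\right) 3 B = 3 B \left(2 + B\right)$)
$E{\left(R,Y \right)} = R Y$ ($E{\left(R,Y \right)} = \left(3 \cdot 0 \left(2 + 0\right) + Y\right) R = \left(3 \cdot 0 \cdot 2 + Y\right) R = \left(0 + Y\right) R = Y R = R Y$)
$\sqrt{46937 + E{\left(X{\left(8,-10 \right)},-114 \right)}} = \sqrt{46937 + 2 \left(-10\right) 8 \left(-114\right)} = \sqrt{46937 - -18240} = \sqrt{46937 + 18240} = \sqrt{65177}$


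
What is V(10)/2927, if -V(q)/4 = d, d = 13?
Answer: -52/2927 ≈ -0.017766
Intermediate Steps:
V(q) = -52 (V(q) = -4*13 = -52)
V(10)/2927 = -52/2927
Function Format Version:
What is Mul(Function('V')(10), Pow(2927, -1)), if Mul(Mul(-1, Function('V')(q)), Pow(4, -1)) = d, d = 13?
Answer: Rational(-52, 2927) ≈ -0.017766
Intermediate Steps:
Function('V')(q) = -52 (Function('V')(q) = Mul(-4, 13) = -52)
Mul(Function('V')(10), Pow(2927, -1)) = Mul(-52, Pow(2927, -1)) = Mul(-52, Rational(1, 2927)) = Rational(-52, 2927)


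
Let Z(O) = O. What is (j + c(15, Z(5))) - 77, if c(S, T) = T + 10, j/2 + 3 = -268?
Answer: -604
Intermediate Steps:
j = -542 (j = -6 + 2*(-268) = -6 - 536 = -542)
c(S, T) = 10 + T
(j + c(15, Z(5))) - 77 = (-542 + (10 + 5)) - 77 = (-542 + 15) - 77 = -527 - 77 = -604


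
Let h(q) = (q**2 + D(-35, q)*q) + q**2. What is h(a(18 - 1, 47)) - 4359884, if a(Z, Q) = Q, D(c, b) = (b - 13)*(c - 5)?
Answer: -4419386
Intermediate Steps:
D(c, b) = (-13 + b)*(-5 + c)
h(q) = 2*q**2 + q*(520 - 40*q) (h(q) = (q**2 + (65 - 13*(-35) - 5*q + q*(-35))*q) + q**2 = (q**2 + (65 + 455 - 5*q - 35*q)*q) + q**2 = (q**2 + (520 - 40*q)*q) + q**2 = (q**2 + q*(520 - 40*q)) + q**2 = 2*q**2 + q*(520 - 40*q))
h(a(18 - 1, 47)) - 4359884 = 2*47*(260 - 19*47) - 4359884 = 2*47*(260 - 893) - 4359884 = 2*47*(-633) - 4359884 = -59502 - 4359884 = -4419386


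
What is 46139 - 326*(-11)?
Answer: 49725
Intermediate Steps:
46139 - 326*(-11) = 46139 - 1*(-3586) = 46139 + 3586 = 49725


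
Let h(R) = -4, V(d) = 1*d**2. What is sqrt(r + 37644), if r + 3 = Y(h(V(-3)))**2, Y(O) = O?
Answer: sqrt(37657) ≈ 194.05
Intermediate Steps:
V(d) = d**2
r = 13 (r = -3 + (-4)**2 = -3 + 16 = 13)
sqrt(r + 37644) = sqrt(13 + 37644) = sqrt(37657)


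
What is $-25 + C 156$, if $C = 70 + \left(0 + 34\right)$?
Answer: $16199$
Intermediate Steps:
$C = 104$ ($C = 70 + 34 = 104$)
$-25 + C 156 = -25 + 104 \cdot 156 = -25 + 16224 = 16199$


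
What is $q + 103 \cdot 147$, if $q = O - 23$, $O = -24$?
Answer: $15094$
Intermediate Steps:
$q = -47$ ($q = -24 - 23 = -47$)
$q + 103 \cdot 147 = -47 + 103 \cdot 147 = -47 + 15141 = 15094$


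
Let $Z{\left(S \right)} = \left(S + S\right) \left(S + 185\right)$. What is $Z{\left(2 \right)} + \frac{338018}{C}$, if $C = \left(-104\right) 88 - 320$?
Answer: $\frac{3373519}{4736} \approx 712.31$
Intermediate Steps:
$C = -9472$ ($C = -9152 - 320 = -9472$)
$Z{\left(S \right)} = 2 S \left(185 + S\right)$
$Z{\left(2 \right)} + \frac{338018}{C} = 2 \cdot 2 \left(185 + 2\right) + \frac{338018}{-9472} = 2 \cdot 2 \cdot 187 + 338018 \left(- \frac{1}{9472}\right) = 748 - \frac{169009}{4736} = \frac{3373519}{4736}$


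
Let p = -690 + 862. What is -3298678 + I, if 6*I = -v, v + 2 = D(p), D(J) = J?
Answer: -9896119/3 ≈ -3.2987e+6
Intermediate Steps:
p = 172
v = 170 (v = -2 + 172 = 170)
I = -85/3 (I = (-1*170)/6 = (⅙)*(-170) = -85/3 ≈ -28.333)
-3298678 + I = -3298678 - 85/3 = -9896119/3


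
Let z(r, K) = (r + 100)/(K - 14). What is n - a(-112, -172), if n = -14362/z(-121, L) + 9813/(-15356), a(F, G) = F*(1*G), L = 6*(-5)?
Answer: -15916270105/322476 ≈ -49356.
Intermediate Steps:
L = -30
z(r, K) = (100 + r)/(-14 + K)
a(F, G) = F*G
n = -9704092441/322476 (n = -14362*(-14 - 30)/(100 - 121) + 9813/(-15356) = -14362/(-21/(-44)) + 9813*(-1/15356) = -14362/((-1/44*(-21))) - 9813/15356 = -14362/21/44 - 9813/15356 = -14362*44/21 - 9813/15356 = -631928/21 - 9813/15356 = -9704092441/322476 ≈ -30092.)
n - a(-112, -172) = -9704092441/322476 - (-112)*(-172) = -9704092441/322476 - 1*19264 = -9704092441/322476 - 19264 = -15916270105/322476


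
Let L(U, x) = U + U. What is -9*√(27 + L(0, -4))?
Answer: -27*√3 ≈ -46.765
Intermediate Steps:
L(U, x) = 2*U
-9*√(27 + L(0, -4)) = -9*√(27 + 2*0) = -9*√(27 + 0) = -27*√3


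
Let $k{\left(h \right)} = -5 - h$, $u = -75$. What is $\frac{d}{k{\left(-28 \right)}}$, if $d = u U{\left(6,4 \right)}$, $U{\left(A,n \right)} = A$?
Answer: $- \frac{450}{23} \approx -19.565$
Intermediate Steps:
$d = -450$ ($d = \left(-75\right) 6 = -450$)
$\frac{d}{k{\left(-28 \right)}} = - \frac{450}{-5 - -28} = - \frac{450}{-5 + 28} = - \frac{450}{23}$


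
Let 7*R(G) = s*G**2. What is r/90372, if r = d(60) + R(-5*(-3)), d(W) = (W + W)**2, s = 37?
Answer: 36375/210868 ≈ 0.17250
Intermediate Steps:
R(G) = 37*G**2/7 (R(G) = (37*G**2)/7 = 37*G**2/7)
d(W) = 4*W**2 (d(W) = (2*W)**2 = 4*W**2)
r = 109125/7 (r = 4*60**2 + 37*(-5*(-3))**2/7 = 4*3600 + (37/7)*15**2 = 14400 + (37/7)*225 = 14400 + 8325/7 = 109125/7 ≈ 15589.)
r/90372 = (109125/7)/90372 = (109125/7)*(1/90372) = 36375/210868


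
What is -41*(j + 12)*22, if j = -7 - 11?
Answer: 5412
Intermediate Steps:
j = -18
-41*(j + 12)*22 = -41*(-18 + 12)*22 = -41*(-6)*22 = 246*22 = 5412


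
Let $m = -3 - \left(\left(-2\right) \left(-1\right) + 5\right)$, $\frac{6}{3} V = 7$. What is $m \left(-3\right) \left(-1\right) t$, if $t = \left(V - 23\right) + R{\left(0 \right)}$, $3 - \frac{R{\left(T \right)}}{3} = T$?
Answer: $315$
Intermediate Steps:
$V = \frac{7}{2}$ ($V = \frac{1}{2} \cdot 7 = \frac{7}{2} \approx 3.5$)
$R{\left(T \right)} = 9 - 3 T$
$m = -10$ ($m = -3 - \left(2 + 5\right) = -3 - 7 = -10$)
$t = - \frac{21}{2}$ ($t = \left(\frac{7}{2} - 23\right) + \left(9 - 0\right) = \left(\frac{7}{2} - 23\right) + \left(9 + 0\right) = - \frac{39}{2} + 9 = - \frac{21}{2} \approx -10.5$)
$m \left(-3\right) \left(-1\right) t = \left(-10\right) \left(-3\right) \left(-1\right) \left(- \frac{21}{2}\right) = 30 \left(-1\right) \left(- \frac{21}{2}\right) = \left(-30\right) \left(- \frac{21}{2}\right) = 315$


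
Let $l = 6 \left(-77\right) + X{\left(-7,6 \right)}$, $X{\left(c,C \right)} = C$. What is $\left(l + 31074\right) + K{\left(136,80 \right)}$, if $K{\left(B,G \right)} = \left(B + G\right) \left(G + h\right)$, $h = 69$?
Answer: $62802$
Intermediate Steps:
$K{\left(B,G \right)} = \left(69 + G\right) \left(B + G\right)$ ($K{\left(B,G \right)} = \left(B + G\right) \left(G + 69\right) = \left(B + G\right) \left(69 + G\right) = \left(69 + G\right) \left(B + G\right)$)
$l = -456$ ($l = 6 \left(-77\right) + 6 = -462 + 6 = -456$)
$\left(l + 31074\right) + K{\left(136,80 \right)} = \left(-456 + 31074\right) + \left(80^{2} + 69 \cdot 136 + 69 \cdot 80 + 136 \cdot 80\right) = 30618 + \left(6400 + 9384 + 5520 + 10880\right) = 30618 + 32184 = 62802$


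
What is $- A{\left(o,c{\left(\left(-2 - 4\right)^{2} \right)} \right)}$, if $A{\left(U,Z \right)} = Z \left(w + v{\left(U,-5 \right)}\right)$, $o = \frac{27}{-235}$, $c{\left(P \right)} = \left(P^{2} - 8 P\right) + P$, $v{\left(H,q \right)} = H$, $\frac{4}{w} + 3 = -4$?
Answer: $\frac{1178676}{1645} \approx 716.52$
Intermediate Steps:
$w = - \frac{4}{7}$ ($w = \frac{4}{-3 - 4} = \frac{4}{-7} = 4 \left(- \frac{1}{7}\right) = - \frac{4}{7} \approx -0.57143$)
$c{\left(P \right)} = P^{2} - 7 P$
$o = - \frac{27}{235}$ ($o = 27 \left(- \frac{1}{235}\right) = - \frac{27}{235} \approx -0.11489$)
$A{\left(U,Z \right)} = Z \left(- \frac{4}{7} + U\right)$
$- A{\left(o,c{\left(\left(-2 - 4\right)^{2} \right)} \right)} = - \frac{\left(-2 - 4\right)^{2} \left(-7 + \left(-2 - 4\right)^{2}\right) \left(-4 + 7 \left(- \frac{27}{235}\right)\right)}{7} = - \frac{\left(-6\right)^{2} \left(-7 + \left(-6\right)^{2}\right) \left(-4 - \frac{189}{235}\right)}{7} = - \frac{36 \left(-7 + 36\right) \left(-1129\right)}{7 \cdot 235} = - \frac{36 \cdot 29 \left(-1129\right)}{7 \cdot 235} = - \frac{1044 \left(-1129\right)}{7 \cdot 235} = \left(-1\right) \left(- \frac{1178676}{1645}\right) = \frac{1178676}{1645}$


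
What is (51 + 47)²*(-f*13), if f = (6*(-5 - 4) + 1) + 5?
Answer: 5992896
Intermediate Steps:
f = -48 (f = (6*(-9) + 1) + 5 = (-54 + 1) + 5 = -53 + 5 = -48)
(51 + 47)²*(-f*13) = (51 + 47)²*(-(-48)*13) = 98²*(-1*(-624)) = 9604*624 = 5992896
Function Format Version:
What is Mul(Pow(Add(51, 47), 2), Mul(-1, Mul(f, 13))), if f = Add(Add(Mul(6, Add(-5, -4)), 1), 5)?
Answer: 5992896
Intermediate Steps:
f = -48 (f = Add(Add(Mul(6, -9), 1), 5) = Add(Add(-54, 1), 5) = Add(-53, 5) = -48)
Mul(Pow(Add(51, 47), 2), Mul(-1, Mul(f, 13))) = Mul(Pow(Add(51, 47), 2), Mul(-1, Mul(-48, 13))) = Mul(Pow(98, 2), Mul(-1, -624)) = Mul(9604, 624) = 5992896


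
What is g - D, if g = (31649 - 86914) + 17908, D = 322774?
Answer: -360131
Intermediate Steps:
g = -37357 (g = -55265 + 17908 = -37357)
g - D = -37357 - 1*322774 = -37357 - 322774 = -360131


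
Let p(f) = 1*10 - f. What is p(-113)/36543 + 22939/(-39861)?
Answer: -277785658/485546841 ≈ -0.57211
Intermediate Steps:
p(f) = 10 - f
p(-113)/36543 + 22939/(-39861) = (10 - 1*(-113))/36543 + 22939/(-39861) = (10 + 113)*(1/36543) + 22939*(-1/39861) = 123*(1/36543) - 22939/39861 = 41/12181 - 22939/39861 = -277785658/485546841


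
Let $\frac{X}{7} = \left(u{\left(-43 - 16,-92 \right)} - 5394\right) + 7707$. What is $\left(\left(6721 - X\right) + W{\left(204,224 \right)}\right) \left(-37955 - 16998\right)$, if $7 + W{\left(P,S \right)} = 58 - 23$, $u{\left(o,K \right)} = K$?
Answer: $483476494$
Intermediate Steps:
$W{\left(P,S \right)} = 28$ ($W{\left(P,S \right)} = -7 + \left(58 - 23\right) = -7 + 35 = 28$)
$X = 15547$ ($X = 7 \left(\left(-92 - 5394\right) + 7707\right) = 7 \left(-5486 + 7707\right) = 7 \cdot 2221 = 15547$)
$\left(\left(6721 - X\right) + W{\left(204,224 \right)}\right) \left(-37955 - 16998\right) = \left(\left(6721 - 15547\right) + 28\right) \left(-37955 - 16998\right) = \left(\left(6721 - 15547\right) + 28\right) \left(-54953\right) = \left(-8826 + 28\right) \left(-54953\right) = \left(-8798\right) \left(-54953\right) = 483476494$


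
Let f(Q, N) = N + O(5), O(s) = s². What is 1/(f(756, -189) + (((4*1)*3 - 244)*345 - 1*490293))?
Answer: -1/570497 ≈ -1.7529e-6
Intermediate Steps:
f(Q, N) = 25 + N (f(Q, N) = N + 5² = N + 25 = 25 + N)
1/(f(756, -189) + (((4*1)*3 - 244)*345 - 1*490293)) = 1/((25 - 189) + (((4*1)*3 - 244)*345 - 1*490293)) = 1/(-164 + ((4*3 - 244)*345 - 490293)) = 1/(-164 + ((12 - 244)*345 - 490293)) = 1/(-164 + (-232*345 - 490293)) = 1/(-164 + (-80040 - 490293)) = 1/(-164 - 570333) = 1/(-570497) = -1/570497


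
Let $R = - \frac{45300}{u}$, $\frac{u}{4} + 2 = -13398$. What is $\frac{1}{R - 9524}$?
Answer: $- \frac{536}{5104411} \approx -0.00010501$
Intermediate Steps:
$u = -53600$ ($u = -8 + 4 \left(-13398\right) = -8 - 53592 = -53600$)
$R = \frac{453}{536}$ ($R = - \frac{45300}{-53600} = \left(-45300\right) \left(- \frac{1}{53600}\right) = \frac{453}{536} \approx 0.84515$)
$\frac{1}{R - 9524} = \frac{1}{\frac{453}{536} - 9524} = \frac{1}{- \frac{5104411}{536}} = - \frac{536}{5104411}$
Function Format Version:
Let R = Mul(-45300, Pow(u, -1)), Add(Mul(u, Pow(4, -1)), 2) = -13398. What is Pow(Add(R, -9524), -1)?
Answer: Rational(-536, 5104411) ≈ -0.00010501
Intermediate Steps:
u = -53600 (u = Add(-8, Mul(4, -13398)) = Add(-8, -53592) = -53600)
R = Rational(453, 536) (R = Mul(-45300, Pow(-53600, -1)) = Mul(-45300, Rational(-1, 53600)) = Rational(453, 536) ≈ 0.84515)
Pow(Add(R, -9524), -1) = Pow(Add(Rational(453, 536), -9524), -1) = Pow(Rational(-5104411, 536), -1) = Rational(-536, 5104411)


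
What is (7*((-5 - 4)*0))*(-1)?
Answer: 0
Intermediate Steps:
(7*((-5 - 4)*0))*(-1) = (7*(-9*0))*(-1) = (7*0)*(-1) = 0*(-1) = 0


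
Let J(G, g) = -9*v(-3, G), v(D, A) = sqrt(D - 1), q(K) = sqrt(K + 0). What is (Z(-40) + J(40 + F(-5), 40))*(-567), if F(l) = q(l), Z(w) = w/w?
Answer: -567 + 10206*I ≈ -567.0 + 10206.0*I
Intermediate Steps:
Z(w) = 1
q(K) = sqrt(K)
F(l) = sqrt(l)
v(D, A) = sqrt(-1 + D)
J(G, g) = -18*I (J(G, g) = -9*sqrt(-1 - 3) = -18*I)
(Z(-40) + J(40 + F(-5), 40))*(-567) = (1 - 18*I)*(-567) = -567 + 10206*I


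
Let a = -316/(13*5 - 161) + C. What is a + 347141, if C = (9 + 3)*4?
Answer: 8332615/24 ≈ 3.4719e+5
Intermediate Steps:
C = 48 (C = 12*4 = 48)
a = 1231/24 (a = -316/(13*5 - 161) + 48 = -316/(65 - 161) + 48 = -316/(-96) + 48 = -1/96*(-316) + 48 = 79/24 + 48 = 1231/24 ≈ 51.292)
a + 347141 = 1231/24 + 347141 = 8332615/24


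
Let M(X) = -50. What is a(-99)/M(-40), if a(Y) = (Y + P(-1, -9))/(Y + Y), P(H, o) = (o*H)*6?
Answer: -1/220 ≈ -0.0045455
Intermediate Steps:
P(H, o) = 6*H*o (P(H, o) = (H*o)*6 = 6*H*o)
a(Y) = (54 + Y)/(2*Y) (a(Y) = (Y + 6*(-1)*(-9))/(Y + Y) = (Y + 54)/((2*Y)) = (54 + Y)*(1/(2*Y)) = (54 + Y)/(2*Y))
a(-99)/M(-40) = ((1/2)*(54 - 99)/(-99))/(-50) = ((1/2)*(-1/99)*(-45))*(-1/50) = (5/22)*(-1/50) = -1/220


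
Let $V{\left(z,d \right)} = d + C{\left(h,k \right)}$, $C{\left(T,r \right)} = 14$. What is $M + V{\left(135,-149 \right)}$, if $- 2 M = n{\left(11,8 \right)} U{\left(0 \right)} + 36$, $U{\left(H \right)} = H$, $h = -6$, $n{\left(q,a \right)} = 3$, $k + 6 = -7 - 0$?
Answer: $-153$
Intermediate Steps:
$k = -13$ ($k = -6 - 7 = -13$)
$V{\left(z,d \right)} = 14 + d$ ($V{\left(z,d \right)} = d + 14 = 14 + d$)
$M = -18$ ($M = - \frac{3 \cdot 0 + 36}{2} = - \frac{0 + 36}{2} = \left(- \frac{1}{2}\right) 36 = -18$)
$M + V{\left(135,-149 \right)} = -18 + \left(14 - 149\right) = -18 - 135 = -153$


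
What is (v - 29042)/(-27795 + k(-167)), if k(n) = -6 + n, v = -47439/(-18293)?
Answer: 23096429/22244288 ≈ 1.0383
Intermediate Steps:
v = 47439/18293 (v = -47439*(-1/18293) = 47439/18293 ≈ 2.5933)
(v - 29042)/(-27795 + k(-167)) = (47439/18293 - 29042)/(-27795 + (-6 - 167)) = -531217867/(18293*(-27795 - 173)) = -531217867/18293/(-27968) = -531217867/18293*(-1/27968) = 23096429/22244288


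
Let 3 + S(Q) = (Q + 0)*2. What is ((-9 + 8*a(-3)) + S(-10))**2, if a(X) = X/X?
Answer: 576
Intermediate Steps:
a(X) = 1
S(Q) = -3 + 2*Q (S(Q) = -3 + (Q + 0)*2 = -3 + Q*2 = -3 + 2*Q)
((-9 + 8*a(-3)) + S(-10))**2 = ((-9 + 8*1) + (-3 + 2*(-10)))**2 = ((-9 + 8) + (-3 - 20))**2 = (-1 - 23)**2 = (-24)**2 = 576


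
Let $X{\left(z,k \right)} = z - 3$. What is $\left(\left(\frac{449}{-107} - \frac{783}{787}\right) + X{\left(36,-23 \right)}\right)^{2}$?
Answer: $\frac{5483807113009}{7091155681} \approx 773.33$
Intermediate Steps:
$X{\left(z,k \right)} = -3 + z$
$\left(\left(\frac{449}{-107} - \frac{783}{787}\right) + X{\left(36,-23 \right)}\right)^{2} = \left(\left(\frac{449}{-107} - \frac{783}{787}\right) + \left(-3 + 36\right)\right)^{2} = \left(\left(449 \left(- \frac{1}{107}\right) - \frac{783}{787}\right) + 33\right)^{2} = \left(\left(- \frac{449}{107} - \frac{783}{787}\right) + 33\right)^{2} = \left(- \frac{437144}{84209} + 33\right)^{2} = \left(\frac{2341753}{84209}\right)^{2} = \frac{5483807113009}{7091155681}$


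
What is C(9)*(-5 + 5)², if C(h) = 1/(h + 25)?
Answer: 0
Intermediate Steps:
C(h) = 1/(25 + h)
C(9)*(-5 + 5)² = (-5 + 5)²/(25 + 9) = 0²/34 = (1/34)*0 = 0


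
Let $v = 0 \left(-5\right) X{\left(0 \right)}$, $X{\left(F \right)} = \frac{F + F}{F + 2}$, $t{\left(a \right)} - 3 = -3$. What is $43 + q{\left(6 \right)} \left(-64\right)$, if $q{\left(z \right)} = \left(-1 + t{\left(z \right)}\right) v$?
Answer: $43$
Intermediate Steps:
$t{\left(a \right)} = 0$ ($t{\left(a \right)} = 3 - 3 = 0$)
$X{\left(F \right)} = \frac{2 F}{2 + F}$
$v = 0$ ($v = 0 \left(-5\right) 2 \cdot 0 \frac{1}{2 + 0} = 0 \cdot 2 \cdot 0 \cdot \frac{1}{2} = 0 \cdot 0 = 0$)
$q{\left(z \right)} = 0$ ($q{\left(z \right)} = \left(-1 + 0\right) 0 = \left(-1\right) 0 = 0$)
$43 + q{\left(6 \right)} \left(-64\right) = 43 + 0 \left(-64\right) = 43 + 0 = 43$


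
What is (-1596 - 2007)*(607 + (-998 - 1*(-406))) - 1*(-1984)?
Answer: -52061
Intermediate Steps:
(-1596 - 2007)*(607 + (-998 - 1*(-406))) - 1*(-1984) = -3603*(607 + (-998 + 406)) + 1984 = -3603*(607 - 592) + 1984 = -3603*15 + 1984 = -54045 + 1984 = -52061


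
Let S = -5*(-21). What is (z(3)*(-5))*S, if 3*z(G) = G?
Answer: -525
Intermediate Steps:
z(G) = G/3
S = 105
(z(3)*(-5))*S = (((1/3)*3)*(-5))*105 = (1*(-5))*105 = -5*105 = -525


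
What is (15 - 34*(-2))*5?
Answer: 415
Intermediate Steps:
(15 - 34*(-2))*5 = (15 + 68)*5 = 83*5 = 415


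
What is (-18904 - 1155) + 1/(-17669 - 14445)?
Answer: -644174727/32114 ≈ -20059.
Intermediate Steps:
(-18904 - 1155) + 1/(-17669 - 14445) = -20059 + 1/(-32114) = -20059 - 1/32114 = -644174727/32114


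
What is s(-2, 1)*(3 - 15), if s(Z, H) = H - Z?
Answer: -36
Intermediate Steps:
s(-2, 1)*(3 - 15) = (1 - 1*(-2))*(3 - 15) = (1 + 2)*(-12) = 3*(-12) = -36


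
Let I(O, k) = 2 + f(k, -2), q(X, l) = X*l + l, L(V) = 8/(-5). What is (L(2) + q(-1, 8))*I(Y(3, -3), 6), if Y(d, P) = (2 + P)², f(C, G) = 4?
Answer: -48/5 ≈ -9.6000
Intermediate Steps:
L(V) = -8/5 (L(V) = 8*(-⅕) = -8/5)
q(X, l) = l + X*l
I(O, k) = 6 (I(O, k) = 2 + 4 = 6)
(L(2) + q(-1, 8))*I(Y(3, -3), 6) = (-8/5 + 8*(1 - 1))*6 = (-8/5 + 8*0)*6 = (-8/5 + 0)*6 = -8/5*6 = -48/5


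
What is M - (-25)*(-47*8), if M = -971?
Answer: -10371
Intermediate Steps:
M - (-25)*(-47*8) = -971 - (-25)*(-47*8) = -971 - (-25)*(-376) = -971 - 1*9400 = -971 - 9400 = -10371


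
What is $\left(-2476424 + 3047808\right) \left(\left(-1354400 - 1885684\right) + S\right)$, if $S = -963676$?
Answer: $-2401961203840$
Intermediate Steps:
$\left(-2476424 + 3047808\right) \left(\left(-1354400 - 1885684\right) + S\right) = \left(-2476424 + 3047808\right) \left(\left(-1354400 - 1885684\right) - 963676\right) = 571384 \left(-3240084 - 963676\right) = 571384 \left(-4203760\right) = -2401961203840$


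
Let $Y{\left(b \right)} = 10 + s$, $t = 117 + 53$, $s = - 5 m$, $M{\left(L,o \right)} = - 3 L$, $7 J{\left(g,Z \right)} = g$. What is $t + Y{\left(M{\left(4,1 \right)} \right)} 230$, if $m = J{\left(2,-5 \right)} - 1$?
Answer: $\frac{23040}{7} \approx 3291.4$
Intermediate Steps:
$J{\left(g,Z \right)} = \frac{g}{7}$
$m = - \frac{5}{7}$ ($m = \frac{1}{7} \cdot 2 - 1 = \frac{2}{7} - 1 = - \frac{5}{7} \approx -0.71429$)
$s = \frac{25}{7}$ ($s = \left(-5\right) \left(- \frac{5}{7}\right) = \frac{25}{7} \approx 3.5714$)
$t = 170$
$Y{\left(b \right)} = \frac{95}{7}$ ($Y{\left(b \right)} = 10 + \frac{25}{7} = \frac{95}{7}$)
$t + Y{\left(M{\left(4,1 \right)} \right)} 230 = 170 + \frac{95}{7} \cdot 230 = 170 + \frac{21850}{7} = \frac{23040}{7}$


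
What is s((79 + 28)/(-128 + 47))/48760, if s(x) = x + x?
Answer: -107/1974780 ≈ -5.4183e-5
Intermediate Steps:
s(x) = 2*x
s((79 + 28)/(-128 + 47))/48760 = (2*((79 + 28)/(-128 + 47)))/48760 = (2*(107/(-81)))*(1/48760) = (2*(107*(-1/81)))*(1/48760) = (2*(-107/81))*(1/48760) = -214/81*1/48760 = -107/1974780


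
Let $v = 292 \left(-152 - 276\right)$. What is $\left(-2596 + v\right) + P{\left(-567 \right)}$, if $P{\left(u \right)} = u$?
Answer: $-128139$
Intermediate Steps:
$v = -124976$ ($v = 292 \left(-428\right) = -124976$)
$\left(-2596 + v\right) + P{\left(-567 \right)} = \left(-2596 - 124976\right) - 567 = -127572 - 567 = -128139$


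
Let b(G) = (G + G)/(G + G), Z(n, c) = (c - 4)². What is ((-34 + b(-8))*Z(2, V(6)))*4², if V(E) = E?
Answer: -2112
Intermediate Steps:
Z(n, c) = (-4 + c)²
b(G) = 1 (b(G) = (2*G)/((2*G)) = (2*G)*(1/(2*G)) = 1)
((-34 + b(-8))*Z(2, V(6)))*4² = ((-34 + 1)*(-4 + 6)²)*4² = -33*2²*16 = -33*4*16 = -132*16 = -2112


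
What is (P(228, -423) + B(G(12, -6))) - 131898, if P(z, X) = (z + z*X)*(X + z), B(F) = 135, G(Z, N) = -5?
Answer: 18630357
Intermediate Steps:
P(z, X) = (X + z)*(z + X*z) (P(z, X) = (z + X*z)*(X + z) = (X + z)*(z + X*z))
(P(228, -423) + B(G(12, -6))) - 131898 = (228*(-423 + 228 + (-423)**2 - 423*228) + 135) - 131898 = (228*(-423 + 228 + 178929 - 96444) + 135) - 131898 = (228*82290 + 135) - 131898 = (18762120 + 135) - 131898 = 18762255 - 131898 = 18630357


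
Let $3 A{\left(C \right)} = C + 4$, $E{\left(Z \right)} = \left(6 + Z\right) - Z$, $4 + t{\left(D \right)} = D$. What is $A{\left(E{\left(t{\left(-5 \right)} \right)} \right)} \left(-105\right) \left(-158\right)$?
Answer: $55300$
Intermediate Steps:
$t{\left(D \right)} = -4 + D$
$E{\left(Z \right)} = 6$
$A{\left(C \right)} = \frac{4}{3} + \frac{C}{3}$ ($A{\left(C \right)} = \frac{C + 4}{3} = \frac{4 + C}{3} = \frac{4}{3} + \frac{C}{3}$)
$A{\left(E{\left(t{\left(-5 \right)} \right)} \right)} \left(-105\right) \left(-158\right) = \left(\frac{4}{3} + \frac{1}{3} \cdot 6\right) \left(-105\right) \left(-158\right) = \left(\frac{4}{3} + 2\right) \left(-105\right) \left(-158\right) = \frac{10}{3} \left(-105\right) \left(-158\right) = \left(-350\right) \left(-158\right) = 55300$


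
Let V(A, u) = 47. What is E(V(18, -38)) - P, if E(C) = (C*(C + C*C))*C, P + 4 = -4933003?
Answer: 9916511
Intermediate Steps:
P = -4933007 (P = -4 - 4933003 = -4933007)
E(C) = C²*(C + C²) (E(C) = (C*(C + C²))*C = C²*(C + C²))
E(V(18, -38)) - P = 47³*(1 + 47) - 1*(-4933007) = 103823*48 + 4933007 = 4983504 + 4933007 = 9916511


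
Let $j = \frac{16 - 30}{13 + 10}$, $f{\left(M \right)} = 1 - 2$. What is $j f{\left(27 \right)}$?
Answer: $\frac{14}{23} \approx 0.6087$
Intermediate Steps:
$f{\left(M \right)} = -1$ ($f{\left(M \right)} = 1 - 2 = -1$)
$j = - \frac{14}{23} \approx -0.6087$
$j f{\left(27 \right)} = \left(- \frac{14}{23}\right) \left(-1\right) = \frac{14}{23}$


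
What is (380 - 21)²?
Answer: 128881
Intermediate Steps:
(380 - 21)² = 359² = 128881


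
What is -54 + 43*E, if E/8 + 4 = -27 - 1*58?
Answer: -30670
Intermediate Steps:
E = -712 (E = -32 + 8*(-27 - 1*58) = -32 + 8*(-27 - 58) = -32 + 8*(-85) = -32 - 680 = -712)
-54 + 43*E = -54 + 43*(-712) = -54 - 30616 = -30670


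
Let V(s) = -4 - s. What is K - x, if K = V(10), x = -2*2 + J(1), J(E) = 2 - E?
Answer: -11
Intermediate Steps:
x = -3 (x = -2*2 + (2 - 1*1) = -4 + (2 - 1) = -4 + 1 = -3)
K = -14 (K = -4 - 1*10 = -4 - 10 = -14)
K - x = -14 - 1*(-3) = -14 + 3 = -11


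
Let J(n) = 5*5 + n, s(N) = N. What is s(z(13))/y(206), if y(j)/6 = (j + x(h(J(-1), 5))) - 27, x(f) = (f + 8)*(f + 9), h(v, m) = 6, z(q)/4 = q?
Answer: 26/1167 ≈ 0.022279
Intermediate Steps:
z(q) = 4*q
J(n) = 25 + n
x(f) = (8 + f)*(9 + f)
y(j) = 1098 + 6*j (y(j) = 6*((j + (72 + 6² + 17*6)) - 27) = 6*((j + (72 + 36 + 102)) - 27) = 6*((j + 210) - 27) = 6*((210 + j) - 27) = 6*(183 + j) = 1098 + 6*j)
s(z(13))/y(206) = (4*13)/(1098 + 6*206) = 52/(1098 + 1236) = 52/2334 = 52*(1/2334) = 26/1167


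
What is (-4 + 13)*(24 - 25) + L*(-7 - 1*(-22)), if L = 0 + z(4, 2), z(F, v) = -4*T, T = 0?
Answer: -9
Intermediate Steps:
z(F, v) = 0 (z(F, v) = -4*0 = 0)
L = 0 (L = 0 + 0 = 0)
(-4 + 13)*(24 - 25) + L*(-7 - 1*(-22)) = (-4 + 13)*(24 - 25) + 0*(-7 - 1*(-22)) = 9*(-1) + 0*(-7 + 22) = -9 + 0*15 = -9 + 0 = -9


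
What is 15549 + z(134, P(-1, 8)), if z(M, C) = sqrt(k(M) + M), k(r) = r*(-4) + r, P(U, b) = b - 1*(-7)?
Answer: 15549 + 2*I*sqrt(67) ≈ 15549.0 + 16.371*I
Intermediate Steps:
P(U, b) = 7 + b (P(U, b) = b + 7 = 7 + b)
k(r) = -3*r (k(r) = -4*r + r = -3*r)
z(M, C) = sqrt(2)*sqrt(-M) (z(M, C) = sqrt(-3*M + M) = sqrt(-2*M) = sqrt(2)*sqrt(-M))
15549 + z(134, P(-1, 8)) = 15549 + sqrt(2)*sqrt(-1*134) = 15549 + sqrt(2)*sqrt(-134) = 15549 + sqrt(2)*(I*sqrt(134)) = 15549 + 2*I*sqrt(67)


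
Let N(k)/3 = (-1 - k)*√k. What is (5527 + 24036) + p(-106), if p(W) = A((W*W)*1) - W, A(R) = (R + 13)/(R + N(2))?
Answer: 267554605715/9017681 + 14463*√2/18035362 ≈ 29670.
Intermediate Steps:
N(k) = 3*√k*(-1 - k) (N(k) = 3*((-1 - k)*√k) = 3*(√k*(-1 - k)) = 3*√k*(-1 - k))
A(R) = (13 + R)/(R - 9*√2) (A(R) = (R + 13)/(R + 3*√2*(-1 - 1*2)) = (13 + R)/(R + 3*√2*(-1 - 2)) = (13 + R)/(R + 3*√2*(-3)) = (13 + R)/(R - 9*√2))
p(W) = -W + (13 + W²)/(W² - 9*√2) (p(W) = (13 + (W*W)*1)/((W*W)*1 - 9*√2) - W = (13 + W²*1)/(W²*1 - 9*√2) - W = (13 + W²)/(W² - 9*√2) - W = -W + (13 + W²)/(W² - 9*√2))
(5527 + 24036) + p(-106) = (5527 + 24036) + (13 + (-106)² - 1*(-106)*((-106)² - 9*√2))/((-106)² - 9*√2) = 29563 + (13 + 11236 - 1*(-106)*(11236 - 9*√2))/(11236 - 9*√2) = 29563 + (13 + 11236 + (1191016 - 954*√2))/(11236 - 9*√2) = 29563 + (1202265 - 954*√2)/(11236 - 9*√2)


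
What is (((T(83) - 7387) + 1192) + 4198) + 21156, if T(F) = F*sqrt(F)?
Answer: 19159 + 83*sqrt(83) ≈ 19915.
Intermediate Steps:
T(F) = F**(3/2)
(((T(83) - 7387) + 1192) + 4198) + 21156 = (((83**(3/2) - 7387) + 1192) + 4198) + 21156 = (((83*sqrt(83) - 7387) + 1192) + 4198) + 21156 = (((-7387 + 83*sqrt(83)) + 1192) + 4198) + 21156 = ((-6195 + 83*sqrt(83)) + 4198) + 21156 = (-1997 + 83*sqrt(83)) + 21156 = 19159 + 83*sqrt(83)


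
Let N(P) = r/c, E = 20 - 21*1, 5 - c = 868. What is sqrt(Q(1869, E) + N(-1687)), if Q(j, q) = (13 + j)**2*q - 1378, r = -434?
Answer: 2*I*sqrt(659735278174)/863 ≈ 1882.4*I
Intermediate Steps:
c = -863 (c = 5 - 1*868 = 5 - 868 = -863)
E = -1 (E = 20 - 21 = -1)
N(P) = 434/863 (N(P) = -434/(-863) = -434*(-1/863) = 434/863)
Q(j, q) = -1378 + q*(13 + j)**2 (Q(j, q) = q*(13 + j)**2 - 1378 = -1378 + q*(13 + j)**2)
sqrt(Q(1869, E) + N(-1687)) = sqrt((-1378 - (13 + 1869)**2) + 434/863) = sqrt((-1378 - 1*1882**2) + 434/863) = sqrt((-1378 - 1*3541924) + 434/863) = sqrt((-1378 - 3541924) + 434/863) = sqrt(-3543302 + 434/863) = sqrt(-3057869192/863) = 2*I*sqrt(659735278174)/863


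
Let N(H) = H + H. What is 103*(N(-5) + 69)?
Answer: 6077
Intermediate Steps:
N(H) = 2*H
103*(N(-5) + 69) = 103*(2*(-5) + 69) = 103*(-10 + 69) = 103*59 = 6077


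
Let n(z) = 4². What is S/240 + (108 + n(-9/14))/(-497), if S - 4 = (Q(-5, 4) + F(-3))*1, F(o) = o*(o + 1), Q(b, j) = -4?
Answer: -4463/19880 ≈ -0.22450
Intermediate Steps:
n(z) = 16
F(o) = o*(1 + o)
S = 6 (S = 4 + (-4 - 3*(1 - 3))*1 = 4 + (-4 - 3*(-2))*1 = 4 + (-4 + 6)*1 = 4 + 2*1 = 4 + 2 = 6)
S/240 + (108 + n(-9/14))/(-497) = 6/240 + (108 + 16)/(-497) = 6*(1/240) + 124*(-1/497) = 1/40 - 124/497 = -4463/19880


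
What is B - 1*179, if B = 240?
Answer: 61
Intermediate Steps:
B - 1*179 = 240 - 1*179 = 240 - 179 = 61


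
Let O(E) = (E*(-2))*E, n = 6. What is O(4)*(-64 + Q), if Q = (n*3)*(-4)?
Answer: 4352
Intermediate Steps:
O(E) = -2*E**2 (O(E) = (-2*E)*E = -2*E**2)
Q = -72 (Q = (6*3)*(-4) = 18*(-4) = -72)
O(4)*(-64 + Q) = (-2*4**2)*(-64 - 72) = -2*16*(-136) = -32*(-136) = 4352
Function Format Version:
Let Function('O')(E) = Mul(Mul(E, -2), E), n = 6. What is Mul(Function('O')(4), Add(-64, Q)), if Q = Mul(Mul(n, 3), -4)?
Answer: 4352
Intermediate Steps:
Function('O')(E) = Mul(-2, Pow(E, 2)) (Function('O')(E) = Mul(Mul(-2, E), E) = Mul(-2, Pow(E, 2)))
Q = -72 (Q = Mul(Mul(6, 3), -4) = Mul(18, -4) = -72)
Mul(Function('O')(4), Add(-64, Q)) = Mul(Mul(-2, Pow(4, 2)), Add(-64, -72)) = Mul(Mul(-2, 16), -136) = Mul(-32, -136) = 4352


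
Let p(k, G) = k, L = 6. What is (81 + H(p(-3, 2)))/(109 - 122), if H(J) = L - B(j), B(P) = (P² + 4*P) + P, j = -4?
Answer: -7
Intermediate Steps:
B(P) = P² + 5*P
H(J) = 10 (H(J) = 6 - (-4)*(5 - 4) = 6 - (-4) = 6 - 1*(-4) = 6 + 4 = 10)
(81 + H(p(-3, 2)))/(109 - 122) = (81 + 10)/(109 - 122) = 91/(-13) = -1/13*91 = -7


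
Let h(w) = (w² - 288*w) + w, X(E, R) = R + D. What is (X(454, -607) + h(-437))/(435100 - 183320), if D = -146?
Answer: 63127/50356 ≈ 1.2536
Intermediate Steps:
X(E, R) = -146 + R (X(E, R) = R - 146 = -146 + R)
h(w) = w² - 287*w
(X(454, -607) + h(-437))/(435100 - 183320) = ((-146 - 607) - 437*(-287 - 437))/(435100 - 183320) = (-753 - 437*(-724))/251780 = (-753 + 316388)*(1/251780) = 315635*(1/251780) = 63127/50356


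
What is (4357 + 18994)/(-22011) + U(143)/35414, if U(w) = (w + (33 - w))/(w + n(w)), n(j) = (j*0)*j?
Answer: -10750314049/10133468202 ≈ -1.0609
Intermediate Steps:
n(j) = 0 (n(j) = 0*j = 0)
U(w) = 33/w (U(w) = (w + (33 - w))/(w + 0) = 33/w)
(4357 + 18994)/(-22011) + U(143)/35414 = (4357 + 18994)/(-22011) + (33/143)/35414 = 23351*(-1/22011) + (33*(1/143))*(1/35414) = -23351/22011 + (3/13)*(1/35414) = -23351/22011 + 3/460382 = -10750314049/10133468202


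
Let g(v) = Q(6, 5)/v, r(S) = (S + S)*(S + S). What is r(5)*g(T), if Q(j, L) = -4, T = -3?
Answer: 400/3 ≈ 133.33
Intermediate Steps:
r(S) = 4*S² (r(S) = (2*S)*(2*S) = 4*S²)
g(v) = -4/v
r(5)*g(T) = (4*5²)*(-4/(-3)) = (4*25)*(-4*(-⅓)) = 100*(4/3) = 400/3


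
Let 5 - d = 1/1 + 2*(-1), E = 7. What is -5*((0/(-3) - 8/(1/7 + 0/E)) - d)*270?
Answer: 83700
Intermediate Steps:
d = 6 (d = 5 - (1/1 + 2*(-1)) = 5 - (1 - 2) = 5 - 1*(-1) = 5 + 1 = 6)
-5*((0/(-3) - 8/(1/7 + 0/E)) - d)*270 = -5*((0/(-3) - 8/(1/7 + 0/7)) - 1*6)*270 = -5*((0*(-1/3) - 8/(1*(1/7) + 0*(1/7))) - 6)*270 = -5*((0 - 8/(1/7 + 0)) - 6)*270 = -5*((0 - 8/1/7) - 6)*270 = -5*((0 - 8*7) - 6)*270 = -5*((0 - 56) - 6)*270 = -5*(-56 - 6)*270 = -5*(-62)*270 = 310*270 = 83700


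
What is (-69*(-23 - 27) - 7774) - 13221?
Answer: -17545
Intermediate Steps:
(-69*(-23 - 27) - 7774) - 13221 = (-69*(-50) - 7774) - 13221 = (3450 - 7774) - 13221 = -4324 - 13221 = -17545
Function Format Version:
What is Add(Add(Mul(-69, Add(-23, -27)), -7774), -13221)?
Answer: -17545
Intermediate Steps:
Add(Add(Mul(-69, Add(-23, -27)), -7774), -13221) = Add(Add(Mul(-69, -50), -7774), -13221) = Add(Add(3450, -7774), -13221) = Add(-4324, -13221) = -17545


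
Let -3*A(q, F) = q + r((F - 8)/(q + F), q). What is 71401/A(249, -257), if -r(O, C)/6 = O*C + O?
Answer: 142802/32959 ≈ 4.3327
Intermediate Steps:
r(O, C) = -6*O - 6*C*O (r(O, C) = -6*(O*C + O) = -6*(C*O + O) = -6*(O + C*O) = -6*O - 6*C*O)
A(q, F) = -q/3 + 2*(1 + q)*(-8 + F)/(F + q) (A(q, F) = -(q - 6*(F - 8)/(q + F)*(1 + q))/3 = -(q - 6*(-8 + F)/(F + q)*(1 + q))/3 = -(q - 6*(1 + q)*(-8 + F)/(F + q))/3 = -q/3 + 2*(1 + q)*(-8 + F)/(F + q))
71401/A(249, -257) = 71401/(((2*(1 + 249)*(-8 - 257) - ⅓*249*(-257 + 249))/(-257 + 249))) = 71401/(((2*250*(-265) - ⅓*249*(-8))/(-8))) = 71401/((-(-132500 + 664)/8)) = 71401/((-⅛*(-131836))) = 71401/(32959/2) = 71401*(2/32959) = 142802/32959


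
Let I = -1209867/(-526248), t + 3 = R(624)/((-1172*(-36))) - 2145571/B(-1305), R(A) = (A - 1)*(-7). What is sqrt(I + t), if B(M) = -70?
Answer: sqrt(24796089729240428790905)/899445540 ≈ 175.07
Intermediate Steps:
R(A) = 7 - 7*A (R(A) = (-1 + A)*(-7) = 7 - 7*A)
t = 45258383021/1476720 (t = -3 + ((7 - 7*624)/((-1172*(-36))) - 2145571/(-70)) = -3 + ((7 - 4368)/42192 - 2145571*(-1/70)) = -3 + (-4361*1/42192 + 2145571/70) = -3 + (-4361/42192 + 2145571/70) = -3 + 45262813181/1476720 = 45258383021/1476720 ≈ 30648.)
I = 403289/175416 (I = -1209867*(-1/526248) = 403289/175416 ≈ 2.2990)
sqrt(I + t) = sqrt(403289/175416 + 45258383021/1476720) = sqrt(330818335872659/10793346480) = sqrt(24796089729240428790905)/899445540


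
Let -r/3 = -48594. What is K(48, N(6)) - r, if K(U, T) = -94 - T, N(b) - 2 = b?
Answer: -145884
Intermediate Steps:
N(b) = 2 + b
r = 145782 (r = -3*(-48594) = 145782)
K(48, N(6)) - r = (-94 - (2 + 6)) - 1*145782 = (-94 - 1*8) - 145782 = (-94 - 8) - 145782 = -102 - 145782 = -145884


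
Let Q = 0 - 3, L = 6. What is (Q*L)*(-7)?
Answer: 126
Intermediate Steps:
Q = -3
(Q*L)*(-7) = -3*6*(-7) = -18*(-7) = 126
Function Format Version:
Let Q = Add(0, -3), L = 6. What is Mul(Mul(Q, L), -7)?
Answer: 126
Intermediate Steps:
Q = -3
Mul(Mul(Q, L), -7) = Mul(Mul(-3, 6), -7) = Mul(-18, -7) = 126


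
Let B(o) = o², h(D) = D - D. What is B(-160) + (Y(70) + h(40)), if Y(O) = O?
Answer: 25670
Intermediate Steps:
h(D) = 0
B(-160) + (Y(70) + h(40)) = (-160)² + (70 + 0) = 25600 + 70 = 25670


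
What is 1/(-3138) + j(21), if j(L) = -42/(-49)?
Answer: 18821/21966 ≈ 0.85682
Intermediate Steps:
j(L) = 6/7 (j(L) = -42*(-1/49) = 6/7)
1/(-3138) + j(21) = 1/(-3138) + 6/7 = -1/3138 + 6/7 = 18821/21966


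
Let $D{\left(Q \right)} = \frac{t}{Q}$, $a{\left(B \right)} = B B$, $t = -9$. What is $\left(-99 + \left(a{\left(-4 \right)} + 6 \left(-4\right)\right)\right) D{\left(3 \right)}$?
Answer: $321$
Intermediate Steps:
$a{\left(B \right)} = B^{2}$
$D{\left(Q \right)} = - \frac{9}{Q}$
$\left(-99 + \left(a{\left(-4 \right)} + 6 \left(-4\right)\right)\right) D{\left(3 \right)} = \left(-99 + \left(\left(-4\right)^{2} + 6 \left(-4\right)\right)\right) \left(- \frac{9}{3}\right) = \left(-99 + \left(16 - 24\right)\right) \left(\left(-9\right) \frac{1}{3}\right) = \left(-99 - 8\right) \left(-3\right) = \left(-107\right) \left(-3\right) = 321$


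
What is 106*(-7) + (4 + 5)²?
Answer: -661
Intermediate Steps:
106*(-7) + (4 + 5)² = -742 + 9² = -742 + 81 = -661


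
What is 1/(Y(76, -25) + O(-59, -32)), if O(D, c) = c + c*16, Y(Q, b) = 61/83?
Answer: -83/45091 ≈ -0.0018407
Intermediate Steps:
Y(Q, b) = 61/83 (Y(Q, b) = 61*(1/83) = 61/83)
O(D, c) = 17*c (O(D, c) = c + 16*c = 17*c)
1/(Y(76, -25) + O(-59, -32)) = 1/(61/83 + 17*(-32)) = 1/(61/83 - 544) = 1/(-45091/83) = -83/45091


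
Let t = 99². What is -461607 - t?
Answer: -471408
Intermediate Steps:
t = 9801
-461607 - t = -461607 - 1*9801 = -461607 - 9801 = -471408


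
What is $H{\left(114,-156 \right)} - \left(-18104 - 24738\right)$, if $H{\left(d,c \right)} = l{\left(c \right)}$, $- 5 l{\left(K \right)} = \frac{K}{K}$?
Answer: $\frac{214209}{5} \approx 42842.0$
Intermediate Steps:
$l{\left(K \right)} = - \frac{1}{5}$ ($l{\left(K \right)} = - \frac{K \frac{1}{K}}{5} = \left(- \frac{1}{5}\right) 1 = - \frac{1}{5}$)
$H{\left(d,c \right)} = - \frac{1}{5}$
$H{\left(114,-156 \right)} - \left(-18104 - 24738\right) = - \frac{1}{5} - \left(-18104 - 24738\right) = - \frac{1}{5} - -42842 = - \frac{1}{5} + 42842 = \frac{214209}{5}$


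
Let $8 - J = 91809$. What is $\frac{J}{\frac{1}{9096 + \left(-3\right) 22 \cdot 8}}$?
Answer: $-786550968$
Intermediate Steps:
$J = -91801$ ($J = 8 - 91809 = -91801$)
$\frac{J}{\frac{1}{9096 + \left(-3\right) 22 \cdot 8}} = - \frac{91801}{\frac{1}{9096 + \left(-3\right) 22 \cdot 8}} = - \frac{91801}{\frac{1}{9096 - 528}} = - \frac{91801}{\frac{1}{8568}} = - 91801 \frac{1}{\frac{1}{8568}} = \left(-91801\right) 8568 = -786550968$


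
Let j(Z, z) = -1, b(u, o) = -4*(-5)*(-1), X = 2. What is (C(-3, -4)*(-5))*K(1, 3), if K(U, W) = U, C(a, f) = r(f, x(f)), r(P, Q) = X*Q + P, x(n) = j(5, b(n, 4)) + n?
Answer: 70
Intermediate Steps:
b(u, o) = -20 (b(u, o) = 20*(-1) = -20)
x(n) = -1 + n
r(P, Q) = P + 2*Q (r(P, Q) = 2*Q + P = P + 2*Q)
C(a, f) = -2 + 3*f (C(a, f) = f + 2*(-1 + f) = f + (-2 + 2*f) = -2 + 3*f)
(C(-3, -4)*(-5))*K(1, 3) = ((-2 + 3*(-4))*(-5))*1 = ((-2 - 12)*(-5))*1 = -14*(-5)*1 = 70*1 = 70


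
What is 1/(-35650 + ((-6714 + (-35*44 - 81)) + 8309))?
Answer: -1/35676 ≈ -2.8030e-5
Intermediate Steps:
1/(-35650 + ((-6714 + (-35*44 - 81)) + 8309)) = 1/(-35650 + ((-6714 + (-1540 - 81)) + 8309)) = 1/(-35650 + ((-6714 - 1621) + 8309)) = 1/(-35650 + (-8335 + 8309)) = 1/(-35650 - 26) = 1/(-35676) = -1/35676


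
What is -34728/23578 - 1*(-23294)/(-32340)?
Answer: -418082363/190628130 ≈ -2.1932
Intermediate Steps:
-34728/23578 - 1*(-23294)/(-32340) = -34728*1/23578 + 23294*(-1/32340) = -17364/11789 - 11647/16170 = -418082363/190628130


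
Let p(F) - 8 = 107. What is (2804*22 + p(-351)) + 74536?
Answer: 136339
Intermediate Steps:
p(F) = 115 (p(F) = 8 + 107 = 115)
(2804*22 + p(-351)) + 74536 = (2804*22 + 115) + 74536 = (61688 + 115) + 74536 = 61803 + 74536 = 136339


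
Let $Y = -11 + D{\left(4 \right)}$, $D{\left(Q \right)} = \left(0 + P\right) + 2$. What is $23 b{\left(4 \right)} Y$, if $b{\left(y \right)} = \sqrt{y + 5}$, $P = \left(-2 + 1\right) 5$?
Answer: $-966$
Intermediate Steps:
$P = -5$ ($P = \left(-1\right) 5 = -5$)
$b{\left(y \right)} = \sqrt{5 + y}$
$D{\left(Q \right)} = -3$ ($D{\left(Q \right)} = \left(0 - 5\right) + 2 = -5 + 2 = -3$)
$Y = -14$ ($Y = -11 - 3 = -14$)
$23 b{\left(4 \right)} Y = 23 \sqrt{5 + 4} \left(-14\right) = 23 \sqrt{9} \left(-14\right) = 23 \cdot 3 \left(-14\right) = 69 \left(-14\right) = -966$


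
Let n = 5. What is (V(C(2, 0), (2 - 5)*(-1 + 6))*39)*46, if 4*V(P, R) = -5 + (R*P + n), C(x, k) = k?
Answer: 0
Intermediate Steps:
V(P, R) = P*R/4 (V(P, R) = (-5 + (R*P + 5))/4 = (-5 + (P*R + 5))/4 = (-5 + (5 + P*R))/4 = (P*R)/4 = P*R/4)
(V(C(2, 0), (2 - 5)*(-1 + 6))*39)*46 = (((¼)*0*((2 - 5)*(-1 + 6)))*39)*46 = (((¼)*0*(-3*5))*39)*46 = (((¼)*0*(-15))*39)*46 = (0*39)*46 = 0*46 = 0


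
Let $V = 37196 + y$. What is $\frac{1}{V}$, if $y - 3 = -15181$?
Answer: $\frac{1}{22018} \approx 4.5417 \cdot 10^{-5}$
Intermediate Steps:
$y = -15178$ ($y = 3 - 15181 = -15178$)
$V = 22018$ ($V = 37196 - 15178 = 22018$)
$\frac{1}{V} = \frac{1}{22018}$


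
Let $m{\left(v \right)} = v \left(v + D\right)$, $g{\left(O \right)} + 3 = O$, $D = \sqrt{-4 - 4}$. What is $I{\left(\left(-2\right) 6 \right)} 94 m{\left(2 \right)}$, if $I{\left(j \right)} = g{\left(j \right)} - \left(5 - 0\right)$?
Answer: $-7520 - 7520 i \sqrt{2} \approx -7520.0 - 10635.0 i$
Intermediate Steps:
$D = 2 i \sqrt{2}$ ($D = \sqrt{-8} = 2 i \sqrt{2} \approx 2.8284 i$)
$g{\left(O \right)} = -3 + O$
$m{\left(v \right)} = v \left(v + 2 i \sqrt{2}\right)$
$I{\left(j \right)} = -8 + j$ ($I{\left(j \right)} = \left(-3 + j\right) - \left(5 - 0\right) = \left(-3 + j\right) - \left(5 + 0\right) = \left(-3 + j\right) - 5 = -8 + j$)
$I{\left(\left(-2\right) 6 \right)} 94 m{\left(2 \right)} = \left(-8 - 12\right) 94 \cdot 2 \left(2 + 2 i \sqrt{2}\right) = \left(-8 - 12\right) 94 \left(4 + 4 i \sqrt{2}\right) = \left(-20\right) 94 \left(4 + 4 i \sqrt{2}\right) = - 1880 \left(4 + 4 i \sqrt{2}\right) = -7520 - 7520 i \sqrt{2}$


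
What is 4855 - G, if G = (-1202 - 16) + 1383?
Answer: 4690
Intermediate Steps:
G = 165 (G = -1218 + 1383 = 165)
4855 - G = 4855 - 1*165 = 4855 - 165 = 4690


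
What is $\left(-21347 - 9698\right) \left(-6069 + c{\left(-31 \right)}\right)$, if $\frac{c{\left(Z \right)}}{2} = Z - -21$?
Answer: $189033005$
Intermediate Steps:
$c{\left(Z \right)} = 42 + 2 Z$ ($c{\left(Z \right)} = 2 \left(Z - -21\right) = 2 \left(Z + 21\right) = 2 \left(21 + Z\right) = 42 + 2 Z$)
$\left(-21347 - 9698\right) \left(-6069 + c{\left(-31 \right)}\right) = \left(-21347 - 9698\right) \left(-6069 + \left(42 + 2 \left(-31\right)\right)\right) = - 31045 \left(-6069 + \left(42 - 62\right)\right) = - 31045 \left(-6069 - 20\right) = \left(-31045\right) \left(-6089\right) = 189033005$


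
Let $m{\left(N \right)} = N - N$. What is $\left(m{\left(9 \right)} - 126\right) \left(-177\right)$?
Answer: $22302$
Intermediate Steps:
$m{\left(N \right)} = 0$
$\left(m{\left(9 \right)} - 126\right) \left(-177\right) = \left(0 - 126\right) \left(-177\right) = \left(-126\right) \left(-177\right) = 22302$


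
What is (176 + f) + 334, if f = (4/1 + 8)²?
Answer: 654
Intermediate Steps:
f = 144 (f = (4*1 + 8)² = (4 + 8)² = 12² = 144)
(176 + f) + 334 = (176 + 144) + 334 = 320 + 334 = 654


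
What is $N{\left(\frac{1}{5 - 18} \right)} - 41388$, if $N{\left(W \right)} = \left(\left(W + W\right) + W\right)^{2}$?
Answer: $- \frac{6994563}{169} \approx -41388.0$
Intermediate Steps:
$N{\left(W \right)} = 9 W^{2}$ ($N{\left(W \right)} = \left(2 W + W\right)^{2} = \left(3 W\right)^{2} = 9 W^{2}$)
$N{\left(\frac{1}{5 - 18} \right)} - 41388 = 9 \left(\frac{1}{5 - 18}\right)^{2} - 41388 = 9 \left(\frac{1}{-13}\right)^{2} - 41388 = 9 \left(- \frac{1}{13}\right)^{2} - 41388 = 9 \cdot \frac{1}{169} - 41388 = \frac{9}{169} - 41388 = - \frac{6994563}{169}$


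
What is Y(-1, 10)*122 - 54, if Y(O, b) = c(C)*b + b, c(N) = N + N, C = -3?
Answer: -6154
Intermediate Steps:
c(N) = 2*N
Y(O, b) = -5*b (Y(O, b) = (2*(-3))*b + b = -6*b + b = -5*b)
Y(-1, 10)*122 - 54 = -5*10*122 - 54 = -50*122 - 54 = -6100 - 54 = -6154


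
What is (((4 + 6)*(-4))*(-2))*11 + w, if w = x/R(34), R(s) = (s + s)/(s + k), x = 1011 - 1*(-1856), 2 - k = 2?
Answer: 4627/2 ≈ 2313.5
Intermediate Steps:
k = 0 (k = 2 - 1*2 = 2 - 2 = 0)
x = 2867 (x = 1011 + 1856 = 2867)
R(s) = 2 (R(s) = (s + s)/(s + 0) = (2*s)/s = 2)
w = 2867/2 ≈ 1433.5
(((4 + 6)*(-4))*(-2))*11 + w = (((4 + 6)*(-4))*(-2))*11 + 2867/2 = ((10*(-4))*(-2))*11 + 2867/2 = -40*(-2)*11 + 2867/2 = 80*11 + 2867/2 = 880 + 2867/2 = 4627/2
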